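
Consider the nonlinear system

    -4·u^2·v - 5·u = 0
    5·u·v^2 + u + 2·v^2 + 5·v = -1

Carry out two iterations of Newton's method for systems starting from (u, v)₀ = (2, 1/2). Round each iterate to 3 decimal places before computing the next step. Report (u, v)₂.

(0.319, -0.169)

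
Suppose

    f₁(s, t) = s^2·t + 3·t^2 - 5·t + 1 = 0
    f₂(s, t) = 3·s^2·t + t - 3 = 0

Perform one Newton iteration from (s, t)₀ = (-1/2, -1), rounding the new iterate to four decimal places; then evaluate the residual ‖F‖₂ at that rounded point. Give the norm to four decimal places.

At (-1/2, -1): F = (8.7500, -4.7500).
Jacobian J = [[2·s·t, s^2 + 6·t - 5], [6·s·t, 3·s^2 + 1]].
At the point, J = [[1.0000, -10.7500], [3.0000, 1.7500]] (det J = 34.0000).
Solving J·Δ = −F gives Δ = (1.0515, 0.9118).
Then the next iterate is (s, t)₁ = (0.5515, -0.0882).
Re-evaluating at (0.5515, -0.0882): F = (1.437511, -3.168679), so ‖F‖₂ = 3.4795.

3.4795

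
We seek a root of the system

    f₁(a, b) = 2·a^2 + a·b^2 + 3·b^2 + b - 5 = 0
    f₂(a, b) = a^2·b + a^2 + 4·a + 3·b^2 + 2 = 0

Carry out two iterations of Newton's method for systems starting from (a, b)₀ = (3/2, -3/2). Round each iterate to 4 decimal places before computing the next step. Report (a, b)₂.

At (3/2, -3/2): F = (8.1250, 13.6250).
Jacobian J = [[4·a + b^2, 2·a·b + 6·b + 1], [2·a·b + 2·a + 4, a^2 + 6·b]].
At the point, J = [[8.2500, -12.5000], [2.5000, -6.7500]] (det J = -24.4375).
Solving J·Δ = −F gives Δ = (4.7251, 3.7685).
Then the next iterate is (a, b)₁ = (6.2251, 2.2685).
Round to (6.2251, 2.2685) and repeat: F = (122.245456, 168.999164), J = [[30.046492, 42.854279], [44.693479, 52.362870]].
Δ = (-2.4598, -1.1279), so (a, b)₂ = (3.7653, 1.1406).

(3.7653, 1.1406)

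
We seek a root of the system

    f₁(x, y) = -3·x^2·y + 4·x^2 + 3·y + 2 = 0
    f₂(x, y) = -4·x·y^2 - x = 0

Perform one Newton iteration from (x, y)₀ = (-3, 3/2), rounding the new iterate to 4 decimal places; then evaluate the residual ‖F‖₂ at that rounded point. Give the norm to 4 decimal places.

At (-3, 3/2): F = (2.0000, 30.0000).
Jacobian J = [[-6·x·y + 8·x, -3·x^2 + 3], [-4·y^2 - 1, -8·x·y]].
At the point, J = [[3.0000, -24.0000], [-10.0000, 36.0000]] (det J = -132.0000).
Solving J·Δ = −F gives Δ = (6.0000, 0.8333).
Then the next iterate is (x, y)₁ = (3.0000, 2.3333).
Re-evaluating at (3.0000, 2.3333): F = (-17.9992, -68.331467), so ‖F‖₂ = 70.6623.

70.6623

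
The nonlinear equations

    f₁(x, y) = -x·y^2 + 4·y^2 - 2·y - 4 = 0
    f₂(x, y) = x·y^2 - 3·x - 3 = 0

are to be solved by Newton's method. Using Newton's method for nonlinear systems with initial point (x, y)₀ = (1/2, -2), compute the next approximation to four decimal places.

(3.3333, -1.8333)

At (1/2, -2): F = (14.0000, -2.5000).
Jacobian J = [[-y^2, -2·x·y + 8·y - 2], [y^2 - 3, 2·x·y]].
At the point, J = [[-4.0000, -16.0000], [1.0000, -2.0000]] (det J = 24.0000).
Solving J·Δ = −F gives Δ = (2.8333, 0.1667).
Then the next iterate is (x, y)₁ = (3.3333, -1.8333).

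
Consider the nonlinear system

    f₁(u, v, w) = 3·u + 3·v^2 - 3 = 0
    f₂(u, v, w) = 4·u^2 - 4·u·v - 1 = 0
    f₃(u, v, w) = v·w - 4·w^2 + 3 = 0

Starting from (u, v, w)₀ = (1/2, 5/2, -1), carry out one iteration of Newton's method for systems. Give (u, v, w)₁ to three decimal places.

(0.018, 1.446, -0.767)

At (1/2, 5/2, -1): F = (17.250, -5.000, -3.500).
Jacobian J = [[3, 6·v, 0], [8·u - 4·v, -4·u, 0], [0, w, v - 8·w]].
At the point, J = [[3.000, 15.000, 0.000], [-6.000, -2.000, 0.000], [0.000, -1.000, 10.500]] (det J = 882.000).
Solving J·Δ = −F gives Δ = (-0.482, -1.054, 0.233).
Then the next iterate is (u, v, w)₁ = (0.018, 1.446, -0.767).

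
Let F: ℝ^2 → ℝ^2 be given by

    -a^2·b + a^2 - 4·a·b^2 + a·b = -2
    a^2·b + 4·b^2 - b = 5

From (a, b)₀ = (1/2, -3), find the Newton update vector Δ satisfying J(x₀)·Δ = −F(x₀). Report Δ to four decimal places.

(-0.0012, 1.3436)

At (1/2, -3): F = (-16.5000, 33.2500).
Jacobian J = [[-2·a·b + 2·a - 4·b^2 + b, -a^2 - 8·a·b + a], [2·a·b, a^2 + 8·b - 1]].
At the point, J = [[-35.0000, 12.2500], [-3.0000, -24.7500]] (det J = 903.0000).
Solving J·Δ = −F gives Δ = (-0.0012, 1.3436).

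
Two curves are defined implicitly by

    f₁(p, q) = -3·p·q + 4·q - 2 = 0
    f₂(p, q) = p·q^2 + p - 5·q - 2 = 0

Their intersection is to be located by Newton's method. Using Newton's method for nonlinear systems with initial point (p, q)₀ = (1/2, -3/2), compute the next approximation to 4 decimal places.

(1.0234, -0.1421)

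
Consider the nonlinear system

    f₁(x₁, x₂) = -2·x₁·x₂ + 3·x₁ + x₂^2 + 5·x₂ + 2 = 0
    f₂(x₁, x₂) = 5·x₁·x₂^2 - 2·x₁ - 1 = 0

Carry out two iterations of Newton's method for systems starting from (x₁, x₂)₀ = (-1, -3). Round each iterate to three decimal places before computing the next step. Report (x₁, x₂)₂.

At (-1, -3): F = (-13.000, -44.000).
Jacobian J = [[-2·x₂ + 3, -2·x₁ + 2·x₂ + 5], [5·x₂^2 - 2, 10·x₁·x₂]].
At the point, J = [[9.000, 1.000], [43.000, 30.000]] (det J = 227.000).
Solving J·Δ = −F gives Δ = (1.524, -0.718).
Then the next iterate is (x₁, x₂)₁ = (0.524, -3.718).
Round to (0.524, -3.718) and repeat: F = (2.70199, 34.16963), J = [[10.436, -3.484], [67.11762, -19.48232]].
Δ = (-2.176, -5.742), so (x₁, x₂)₂ = (-1.652, -9.460).

(-1.652, -9.460)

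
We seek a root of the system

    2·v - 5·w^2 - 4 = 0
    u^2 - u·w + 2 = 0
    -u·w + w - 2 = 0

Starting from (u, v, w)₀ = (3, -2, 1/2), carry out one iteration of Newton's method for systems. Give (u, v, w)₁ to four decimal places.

(0.7600, 0.2750, -0.4400)

At (3, -2, 1/2): F = (-9.2500, 9.5000, -3.0000).
Jacobian J = [[0, 2, -10·w], [2·u - w, 0, -u], [-w, 0, -u + 1]].
At the point, J = [[0.0000, 2.0000, -5.0000], [5.5000, 0.0000, -3.0000], [-0.5000, 0.0000, -2.0000]] (det J = 25.0000).
Solving J·Δ = −F gives Δ = (-2.2400, 2.2750, -0.9400).
Then the next iterate is (u, v, w)₁ = (0.7600, 0.2750, -0.4400).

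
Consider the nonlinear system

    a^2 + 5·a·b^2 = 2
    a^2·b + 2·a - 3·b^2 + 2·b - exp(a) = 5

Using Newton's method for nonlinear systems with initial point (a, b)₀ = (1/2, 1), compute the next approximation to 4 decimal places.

At (1/2, 1): F = (0.7500, -6.398721).
Jacobian J = [[2·a + 5·b^2, 10·a·b], [2·a·b - exp(a) + 2, a^2 - 6·b + 2]].
At the point, J = [[6.0000, 5.0000], [1.351279, -3.7500]] (det J = -29.256394).
Solving J·Δ = −F gives Δ = (0.9974, -1.3469).
Then the next iterate is (a, b)₁ = (1.4974, -0.3469).

(1.4974, -0.3469)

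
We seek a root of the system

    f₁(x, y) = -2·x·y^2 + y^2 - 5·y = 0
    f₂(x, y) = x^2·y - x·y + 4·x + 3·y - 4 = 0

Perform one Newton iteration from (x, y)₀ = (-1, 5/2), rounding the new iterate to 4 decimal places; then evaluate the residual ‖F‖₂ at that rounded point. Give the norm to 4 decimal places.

1.5625

At (-1, 5/2): F = (6.2500, 4.5000).
Jacobian J = [[-2·y^2, -4·x·y + 2·y - 5], [2·x·y - y + 4, x^2 - x + 3]].
At the point, J = [[-12.5000, 10.0000], [-3.5000, 5.0000]] (det J = -27.5000).
Solving J·Δ = −F gives Δ = (-0.5000, -1.2500).
Then the next iterate is (x, y)₁ = (-1.5000, 1.2500).
Re-evaluating at (-1.5000, 1.2500): F = (0.0000, -1.5625), so ‖F‖₂ = 1.5625.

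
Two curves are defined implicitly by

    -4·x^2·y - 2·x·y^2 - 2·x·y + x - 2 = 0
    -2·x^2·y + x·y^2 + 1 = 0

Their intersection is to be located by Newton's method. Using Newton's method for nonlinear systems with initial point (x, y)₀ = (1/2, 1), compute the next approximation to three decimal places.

(0.733, -0.533)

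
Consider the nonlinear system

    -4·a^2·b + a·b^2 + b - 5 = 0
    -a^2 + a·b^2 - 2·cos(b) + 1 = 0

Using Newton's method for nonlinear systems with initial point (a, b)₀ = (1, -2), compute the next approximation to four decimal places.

(1.0462, -1.1536)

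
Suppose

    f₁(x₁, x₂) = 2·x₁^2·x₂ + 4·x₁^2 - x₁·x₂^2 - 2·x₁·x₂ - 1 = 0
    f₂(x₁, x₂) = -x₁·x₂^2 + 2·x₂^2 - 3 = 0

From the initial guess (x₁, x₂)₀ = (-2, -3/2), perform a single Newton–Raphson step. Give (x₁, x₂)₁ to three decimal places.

At (-2, -3/2): F = (1.500, 6.000).
Jacobian J = [[4·x₁·x₂ + 8·x₁ - x₂^2 - 2·x₂, 2·x₁^2 - 2·x₁·x₂ - 2·x₁], [-x₂^2, -2·x₁·x₂ + 4·x₂]].
At the point, J = [[-3.250, 6.000], [-2.250, -12.000]] (det J = 52.500).
Solving J·Δ = −F gives Δ = (1.029, 0.307).
Then the next iterate is (x₁, x₂)₁ = (-0.971, -1.193).

(-0.971, -1.193)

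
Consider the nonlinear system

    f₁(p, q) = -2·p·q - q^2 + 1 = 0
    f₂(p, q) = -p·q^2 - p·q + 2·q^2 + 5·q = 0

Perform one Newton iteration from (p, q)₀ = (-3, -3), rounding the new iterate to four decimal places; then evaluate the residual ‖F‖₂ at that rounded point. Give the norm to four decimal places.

14.3470

At (-3, -3): F = (-26.0000, 21.0000).
Jacobian J = [[-2·q, -2·p - 2·q], [-q^2 - q, -2·p·q - p + 4·q + 5]].
At the point, J = [[6.0000, 12.0000], [-6.0000, -22.0000]] (det J = -60.0000).
Solving J·Δ = −F gives Δ = (5.3333, -0.5000).
Then the next iterate is (p, q)₁ = (2.3333, -3.5000).
Re-evaluating at (2.3333, -3.5000): F = (5.0831, -13.416375), so ‖F‖₂ = 14.3470.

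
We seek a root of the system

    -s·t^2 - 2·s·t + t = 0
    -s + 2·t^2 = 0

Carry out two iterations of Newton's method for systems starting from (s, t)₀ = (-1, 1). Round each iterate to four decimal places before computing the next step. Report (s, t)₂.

(0.0800, 0.2128)

At (-1, 1): F = (4.0000, 3.0000).
Jacobian J = [[-t^2 - 2·t, -2·s·t - 2·s + 1], [-1, 4·t]].
At the point, J = [[-3.0000, 5.0000], [-1.0000, 4.0000]] (det J = -7.0000).
Solving J·Δ = −F gives Δ = (0.1429, -0.7143).
Then the next iterate is (s, t)₁ = (-0.8571, 0.2857).
Round to (-0.8571, 0.2857) and repeat: F = (0.845407, 1.020349), J = [[-0.653024, 3.203947], [-1.0000, 1.1428]].
Δ = (0.9371, -0.0729), so (s, t)₂ = (0.0800, 0.2128).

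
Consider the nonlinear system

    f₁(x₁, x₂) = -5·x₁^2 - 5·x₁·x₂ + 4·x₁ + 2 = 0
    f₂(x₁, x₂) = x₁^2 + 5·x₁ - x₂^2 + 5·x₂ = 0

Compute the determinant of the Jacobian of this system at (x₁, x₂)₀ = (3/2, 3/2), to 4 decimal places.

J = [[-10·x₁ - 5·x₂ + 4, -5·x₁], [2·x₁ + 5, -2·x₂ + 5]].
At the point, J = [[-18.5000, -7.5000], [8.0000, 2.0000]].
det J = 23.0000.

23.0000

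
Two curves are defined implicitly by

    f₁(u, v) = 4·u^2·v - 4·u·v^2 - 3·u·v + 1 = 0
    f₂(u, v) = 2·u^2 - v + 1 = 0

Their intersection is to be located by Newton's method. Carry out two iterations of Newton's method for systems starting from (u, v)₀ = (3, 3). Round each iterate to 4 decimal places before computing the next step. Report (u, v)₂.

(0.7466, 0.8373)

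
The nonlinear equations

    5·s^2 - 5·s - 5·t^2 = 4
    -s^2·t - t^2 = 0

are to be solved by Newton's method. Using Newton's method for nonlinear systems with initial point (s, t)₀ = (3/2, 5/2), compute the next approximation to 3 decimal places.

(1.237, 1.135)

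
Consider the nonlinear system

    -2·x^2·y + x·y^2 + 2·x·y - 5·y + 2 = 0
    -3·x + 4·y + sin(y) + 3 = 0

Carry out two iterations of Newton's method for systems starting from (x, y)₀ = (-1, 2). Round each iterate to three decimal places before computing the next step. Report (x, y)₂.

(-4.848, -4.241)

At (-1, 2): F = (-20.000, 14.90930).
Jacobian J = [[-4·x·y + y^2 + 2·y, -2·x^2 + 2·x·y + 2·x - 5], [-3, cos(y) + 4]].
At the point, J = [[16.000, -13.000], [-3.000, 3.58385]] (det J = 18.34165).
Solving J·Δ = −F gives Δ = (-6.659, -9.735).
Then the next iterate is (x, y)₁ = (-7.659, -7.735).
Round to (-7.659, -7.735) and repeat: F = (608.39458, -5.95593), J = [[-192.60923, -19.15383], [-3.000, 4.11870]].
Δ = (2.811, 3.494), so (x, y)₂ = (-4.848, -4.241).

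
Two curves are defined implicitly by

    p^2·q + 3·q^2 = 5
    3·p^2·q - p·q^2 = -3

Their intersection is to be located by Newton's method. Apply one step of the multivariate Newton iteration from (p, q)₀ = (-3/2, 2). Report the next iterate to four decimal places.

At (-3/2, 2): F = (11.5000, 22.5000).
Jacobian J = [[2·p·q, p^2 + 6·q], [6·p·q - q^2, 3·p^2 - 2·p·q]].
At the point, J = [[-6.0000, 14.2500], [-22.0000, 12.7500]] (det J = 237.0000).
Solving J·Δ = −F gives Δ = (0.7342, -0.4979).
Then the next iterate is (p, q)₁ = (-0.7658, 1.5021).

(-0.7658, 1.5021)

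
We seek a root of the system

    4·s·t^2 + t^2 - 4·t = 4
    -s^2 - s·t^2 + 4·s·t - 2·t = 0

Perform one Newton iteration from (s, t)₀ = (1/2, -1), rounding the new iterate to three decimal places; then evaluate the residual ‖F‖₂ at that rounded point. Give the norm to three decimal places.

0.401

At (1/2, -1): F = (3.000, -0.750).
Jacobian J = [[4·t^2, 8·s·t + 2·t - 4], [-2·s - t^2 + 4·t, -2·s·t + 4·s - 2]].
At the point, J = [[4.000, -10.000], [-6.000, 1.000]] (det J = -56.000).
Solving J·Δ = −F gives Δ = (-0.080, 0.268).
Then the next iterate is (s, t)₁ = (0.420, -0.732).
Re-evaluating at (0.420, -0.732): F = (0.36401, -0.16721), so ‖F‖₂ = 0.401.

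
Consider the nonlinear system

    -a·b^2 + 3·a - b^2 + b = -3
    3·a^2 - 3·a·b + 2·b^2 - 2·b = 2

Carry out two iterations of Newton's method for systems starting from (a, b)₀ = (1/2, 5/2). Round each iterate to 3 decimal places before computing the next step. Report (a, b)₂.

At (1/2, 5/2): F = (-2.375, 2.500).
Jacobian J = [[-b^2 + 3, -2·a·b - 2·b + 1], [6·a - 3·b, -3·a + 4·b - 2]].
At the point, J = [[-3.250, -6.500], [-4.500, 6.500]] (det J = -50.375).
Solving J·Δ = −F gives Δ = (0.016, -0.373).
Then the next iterate is (a, b)₁ = (0.516, 2.127).
Round to (0.516, 2.127) and repeat: F = (-0.18358, 0.30043), J = [[-1.52413, -5.44906], [-3.285, 4.960]].
Δ = (0.029, -0.042), so (a, b)₂ = (0.545, 2.085).

(0.545, 2.085)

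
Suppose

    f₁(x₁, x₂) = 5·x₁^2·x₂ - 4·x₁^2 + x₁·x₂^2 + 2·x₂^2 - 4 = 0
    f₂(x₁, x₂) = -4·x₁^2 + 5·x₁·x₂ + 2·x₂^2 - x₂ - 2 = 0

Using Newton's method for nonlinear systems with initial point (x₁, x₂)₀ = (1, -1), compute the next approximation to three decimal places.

(0.385, -0.538)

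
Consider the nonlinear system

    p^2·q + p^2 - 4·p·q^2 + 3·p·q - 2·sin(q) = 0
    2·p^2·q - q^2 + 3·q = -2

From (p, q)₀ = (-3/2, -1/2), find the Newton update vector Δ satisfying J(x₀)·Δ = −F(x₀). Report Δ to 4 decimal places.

(7.4231, -2.3846)

At (-3/2, -1/2): F = (5.833851, -2.0000).
Jacobian J = [[2·p·q + 2·p - 4·q^2 + 3·q, p^2 - 8·p·q + 3·p - 2·cos(q)], [4·p·q, 2·p^2 - 2·q + 3]].
At the point, J = [[-4.0000, -10.005165], [3.0000, 8.5000]] (det J = -3.984505).
Solving J·Δ = −F gives Δ = (7.4231, -2.3846).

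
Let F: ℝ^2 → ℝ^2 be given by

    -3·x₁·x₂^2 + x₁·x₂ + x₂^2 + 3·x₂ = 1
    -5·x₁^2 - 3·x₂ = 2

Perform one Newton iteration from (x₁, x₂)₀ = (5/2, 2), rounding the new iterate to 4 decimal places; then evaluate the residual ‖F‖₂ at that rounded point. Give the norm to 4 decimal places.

12.2986

At (5/2, 2): F = (-16.0000, -39.2500).
Jacobian J = [[-3·x₂^2 + x₂, -6·x₁·x₂ + x₁ + 2·x₂ + 3], [-10·x₁, -3]].
At the point, J = [[-10.0000, -20.5000], [-25.0000, -3.0000]] (det J = -482.5000).
Solving J·Δ = −F gives Δ = (-1.5681, -0.0155).
Then the next iterate is (x₁, x₂)₁ = (0.9319, 1.9845).
Re-evaluating at (0.9319, 1.9845): F = (-0.269042, -12.295688), so ‖F‖₂ = 12.2986.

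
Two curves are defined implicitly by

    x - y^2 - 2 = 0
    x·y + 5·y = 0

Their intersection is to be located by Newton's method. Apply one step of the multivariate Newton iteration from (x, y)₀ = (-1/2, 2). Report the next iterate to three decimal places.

(-1.040, 0.240)

At (-1/2, 2): F = (-6.500, 9.000).
Jacobian J = [[1, -2·y], [y, x + 5]].
At the point, J = [[1.000, -4.000], [2.000, 4.500]] (det J = 12.500).
Solving J·Δ = −F gives Δ = (-0.540, -1.760).
Then the next iterate is (x, y)₁ = (-1.040, 0.240).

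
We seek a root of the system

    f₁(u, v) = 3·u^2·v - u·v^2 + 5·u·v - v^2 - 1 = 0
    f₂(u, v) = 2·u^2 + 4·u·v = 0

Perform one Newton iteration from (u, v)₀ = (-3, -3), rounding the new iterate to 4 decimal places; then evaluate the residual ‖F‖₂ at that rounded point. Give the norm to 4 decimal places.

8.9970

At (-3, -3): F = (-19.0000, 54.0000).
Jacobian J = [[6·u·v - v^2 + 5·v, 3·u^2 - 2·u·v + 5·u - 2·v], [4·u + 4·v, 4·u]].
At the point, J = [[30.0000, 0.0000], [-24.0000, -12.0000]] (det J = -360.0000).
Solving J·Δ = −F gives Δ = (0.6333, 3.2333).
Then the next iterate is (u, v)₁ = (-2.3667, 0.2333).
Re-evaluating at (-2.3667, 0.2333): F = (0.233961, 8.993933), so ‖F‖₂ = 8.9970.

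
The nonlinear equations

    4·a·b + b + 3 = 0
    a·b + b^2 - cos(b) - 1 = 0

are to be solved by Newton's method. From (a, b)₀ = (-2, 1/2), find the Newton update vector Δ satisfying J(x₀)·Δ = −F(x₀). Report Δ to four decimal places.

At (-2, 1/2): F = (-0.5000, -2.627583).
Jacobian J = [[4·b, 4·a + 1], [b, a + 2·b + sin(b)]].
At the point, J = [[2.0000, -7.0000], [0.5000, -0.520574]] (det J = 2.458851).
Solving J·Δ = −F gives Δ = (7.3745, 2.0356).

(7.3745, 2.0356)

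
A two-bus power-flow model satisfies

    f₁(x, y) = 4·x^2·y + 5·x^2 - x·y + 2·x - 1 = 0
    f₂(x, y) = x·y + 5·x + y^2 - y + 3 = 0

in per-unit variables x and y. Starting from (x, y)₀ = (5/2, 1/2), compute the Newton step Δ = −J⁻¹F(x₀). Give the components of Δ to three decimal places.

(-7.846, 10.662)

At (5/2, 1/2): F = (46.500, 16.500).
Jacobian J = [[8·x·y + 10·x - y + 2, 4·x^2 - x], [y + 5, x + 2·y - 1]].
At the point, J = [[36.500, 22.500], [5.500, 2.500]] (det J = -32.500).
Solving J·Δ = −F gives Δ = (-7.846, 10.662).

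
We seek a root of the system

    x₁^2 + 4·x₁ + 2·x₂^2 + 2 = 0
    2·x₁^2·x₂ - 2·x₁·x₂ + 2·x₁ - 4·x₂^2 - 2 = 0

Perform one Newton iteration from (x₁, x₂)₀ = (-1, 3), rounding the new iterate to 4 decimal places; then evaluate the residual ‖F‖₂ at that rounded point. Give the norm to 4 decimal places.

8.8286

At (-1, 3): F = (17.0000, -28.0000).
Jacobian J = [[2·x₁ + 4, 4·x₂], [4·x₁·x₂ - 2·x₂ + 2, 2·x₁^2 - 2·x₁ - 8·x₂]].
At the point, J = [[2.0000, 12.0000], [-16.0000, -20.0000]] (det J = 152.0000).
Solving J·Δ = −F gives Δ = (0.0263, -1.4211).
Then the next iterate is (x₁, x₂)₁ = (-0.9737, 1.5789).
Re-evaluating at (-0.9737, 1.5789): F = (4.039142, -7.850467), so ‖F‖₂ = 8.8286.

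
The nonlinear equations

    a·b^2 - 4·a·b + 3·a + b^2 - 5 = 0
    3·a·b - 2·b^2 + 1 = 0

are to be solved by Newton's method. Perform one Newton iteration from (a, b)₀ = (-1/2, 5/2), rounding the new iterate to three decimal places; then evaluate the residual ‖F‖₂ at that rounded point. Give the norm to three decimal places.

0.185

At (-1/2, 5/2): F = (1.625, -15.250).
Jacobian J = [[b^2 - 4·b + 3, 2·a·b - 4·a + 2·b], [3·b, 3·a - 4·b]].
At the point, J = [[-0.750, 4.500], [7.500, -11.500]] (det J = -25.125).
Solving J·Δ = −F gives Δ = (1.988, -0.030).
Then the next iterate is (a, b)₁ = (1.488, 2.470).
Re-evaluating at (1.488, 2.470): F = (-0.05840, -0.17572), so ‖F‖₂ = 0.185.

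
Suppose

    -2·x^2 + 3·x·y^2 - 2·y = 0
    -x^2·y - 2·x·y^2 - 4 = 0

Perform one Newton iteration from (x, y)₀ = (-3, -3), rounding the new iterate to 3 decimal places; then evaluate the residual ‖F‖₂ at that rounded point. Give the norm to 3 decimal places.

41.387

At (-3, -3): F = (-93.000, 77.000).
Jacobian J = [[-4·x + 3·y^2, 6·x·y - 2], [-2·x·y - 2·y^2, -x^2 - 4·x·y]].
At the point, J = [[39.000, 52.000], [-36.000, -45.000]] (det J = 117.000).
Solving J·Δ = −F gives Δ = (-1.547, 2.949).
Then the next iterate is (x, y)₁ = (-4.547, -0.051).
Re-evaluating at (-4.547, -0.051): F = (-41.28390, -2.92191), so ‖F‖₂ = 41.387.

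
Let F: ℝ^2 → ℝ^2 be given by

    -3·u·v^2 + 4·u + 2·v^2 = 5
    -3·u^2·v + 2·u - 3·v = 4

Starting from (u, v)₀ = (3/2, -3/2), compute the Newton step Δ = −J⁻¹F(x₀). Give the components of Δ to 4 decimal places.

(-0.6384, 0.3826)

At (3/2, -3/2): F = (-4.6250, 13.6250).
Jacobian J = [[-3·v^2 + 4, -6·u·v + 4·v], [-6·u·v + 2, -3·u^2 - 3]].
At the point, J = [[-2.7500, 7.5000], [15.5000, -9.7500]] (det J = -89.4375).
Solving J·Δ = −F gives Δ = (-0.6384, 0.3826).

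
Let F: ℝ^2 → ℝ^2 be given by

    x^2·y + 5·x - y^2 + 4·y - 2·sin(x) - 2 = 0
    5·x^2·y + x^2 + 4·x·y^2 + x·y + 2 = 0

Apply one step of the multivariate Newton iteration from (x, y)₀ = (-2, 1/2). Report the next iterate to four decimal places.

At (-2, 1/2): F = (-6.431405, 13.0000).
Jacobian J = [[2·x·y - 2·cos(x) + 5, x^2 - 2·y + 4], [10·x·y + 2·x + 4·y^2 + y, 5·x^2 + 8·x·y + x]].
At the point, J = [[3.832294, 7.0000], [-12.5000, 10.0000]] (det J = 125.822937).
Solving J·Δ = −F gives Δ = (1.2344, 0.2430).
Then the next iterate is (x, y)₁ = (-0.7656, 0.7430).

(-0.7656, 0.7430)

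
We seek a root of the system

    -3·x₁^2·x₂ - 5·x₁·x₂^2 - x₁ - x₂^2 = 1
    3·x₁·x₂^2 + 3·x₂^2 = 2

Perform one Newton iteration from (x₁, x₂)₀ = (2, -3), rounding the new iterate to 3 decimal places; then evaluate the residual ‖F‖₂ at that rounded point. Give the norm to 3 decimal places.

At (2, -3): F = (-66.000, 79.000).
Jacobian J = [[-6·x₁·x₂ - 5·x₂^2 - 1, -3·x₁^2 - 10·x₁·x₂ - 2·x₂], [3·x₂^2, 6·x₁·x₂ + 6·x₂]].
At the point, J = [[-10.000, 54.000], [27.000, -54.000]] (det J = -918.000).
Solving J·Δ = −F gives Δ = (-0.765, 1.081).
Then the next iterate is (x₁, x₂)₁ = (1.235, -1.919).
Re-evaluating at (1.235, -1.919): F = (-19.87665, 22.69157), so ‖F‖₂ = 30.166.

30.166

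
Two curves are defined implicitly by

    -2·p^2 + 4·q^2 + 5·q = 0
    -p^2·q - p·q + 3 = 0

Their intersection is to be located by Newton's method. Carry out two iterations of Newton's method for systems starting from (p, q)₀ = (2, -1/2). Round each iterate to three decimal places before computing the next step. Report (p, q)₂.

(2.984, 1.700)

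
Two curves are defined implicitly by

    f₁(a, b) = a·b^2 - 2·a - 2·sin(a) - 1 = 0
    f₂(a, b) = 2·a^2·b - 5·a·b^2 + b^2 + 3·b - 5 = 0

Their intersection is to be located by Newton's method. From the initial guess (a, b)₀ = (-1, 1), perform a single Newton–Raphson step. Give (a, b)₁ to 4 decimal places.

(-0.2391, 1.0499)

At (-1, 1): F = (1.682942, 6.0000).
Jacobian J = [[b^2 - 2·cos(a) - 2, 2·a·b], [4·a·b - 5·b^2, 2·a^2 - 10·a·b + 2·b + 3]].
At the point, J = [[-2.080605, -2.0000], [-9.0000, 17.0000]] (det J = -53.370278).
Solving J·Δ = −F gives Δ = (0.7609, 0.0499).
Then the next iterate is (a, b)₁ = (-0.2391, 1.0499).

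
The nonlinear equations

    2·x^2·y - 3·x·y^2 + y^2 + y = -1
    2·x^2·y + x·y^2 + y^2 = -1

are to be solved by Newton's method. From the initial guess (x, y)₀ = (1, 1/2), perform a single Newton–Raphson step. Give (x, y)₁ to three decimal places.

(-1.000, 1.000)

At (1, 1/2): F = (2.000, 2.500).
Jacobian J = [[4·x·y - 3·y^2, 2·x^2 - 6·x·y + 2·y + 1], [4·x·y + y^2, 2·x^2 + 2·x·y + 2·y]].
At the point, J = [[1.250, 1.000], [2.250, 4.000]] (det J = 2.750).
Solving J·Δ = −F gives Δ = (-2.000, 0.500).
Then the next iterate is (x, y)₁ = (-1.000, 1.000).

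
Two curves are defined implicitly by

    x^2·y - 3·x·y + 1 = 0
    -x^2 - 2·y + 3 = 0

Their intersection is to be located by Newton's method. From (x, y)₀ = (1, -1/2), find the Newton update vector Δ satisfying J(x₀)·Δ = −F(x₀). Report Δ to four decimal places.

At (1, -1/2): F = (2.0000, 3.0000).
Jacobian J = [[2·x·y - 3·y, x^2 - 3·x], [-2·x, -2]].
At the point, J = [[0.5000, -2.0000], [-2.0000, -2.0000]] (det J = -5.0000).
Solving J·Δ = −F gives Δ = (0.4000, 1.1000).

(0.4000, 1.1000)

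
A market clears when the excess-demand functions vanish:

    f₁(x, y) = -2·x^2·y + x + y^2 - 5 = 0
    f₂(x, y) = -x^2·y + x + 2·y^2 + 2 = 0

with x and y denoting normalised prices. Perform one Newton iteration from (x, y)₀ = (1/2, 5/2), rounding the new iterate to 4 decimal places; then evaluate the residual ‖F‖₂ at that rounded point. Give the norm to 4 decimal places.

8.5325

At (1/2, 5/2): F = (0.5000, 14.3750).
Jacobian J = [[-4·x·y + 1, -2·x^2 + 2·y], [-2·x·y + 1, -x^2 + 4·y]].
At the point, J = [[-4.0000, 4.5000], [-1.5000, 9.7500]] (det J = -32.2500).
Solving J·Δ = −F gives Δ = (-1.8547, -1.7597).
Then the next iterate is (x, y)₁ = (-1.3547, 0.7403).
Re-evaluating at (-1.3547, 0.7403): F = (-8.523871, 0.382781), so ‖F‖₂ = 8.5325.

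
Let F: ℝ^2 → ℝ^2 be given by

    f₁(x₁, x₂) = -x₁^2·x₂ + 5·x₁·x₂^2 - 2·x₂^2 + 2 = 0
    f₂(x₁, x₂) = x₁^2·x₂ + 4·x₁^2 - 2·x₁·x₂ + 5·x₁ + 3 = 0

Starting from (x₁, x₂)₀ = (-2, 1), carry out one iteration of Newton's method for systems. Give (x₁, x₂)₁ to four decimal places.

(-1.0990, 0.7896)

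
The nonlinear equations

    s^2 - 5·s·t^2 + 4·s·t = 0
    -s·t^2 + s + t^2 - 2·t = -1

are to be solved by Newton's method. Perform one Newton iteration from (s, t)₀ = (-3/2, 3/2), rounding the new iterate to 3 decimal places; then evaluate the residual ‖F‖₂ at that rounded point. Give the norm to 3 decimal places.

At (-3/2, 3/2): F = (10.125, 2.125).
Jacobian J = [[2·s - 5·t^2 + 4·t, -10·s·t + 4·s], [-t^2 + 1, -2·s·t + 2·t - 2]].
At the point, J = [[-8.250, 16.500], [-1.250, 5.500]] (det J = -24.750).
Solving J·Δ = −F gives Δ = (0.833, -0.197).
Then the next iterate is (s, t)₁ = (-0.667, 1.303).
Re-evaluating at (-0.667, 1.303): F = (2.63068, 0.55725), so ‖F‖₂ = 2.689.

2.689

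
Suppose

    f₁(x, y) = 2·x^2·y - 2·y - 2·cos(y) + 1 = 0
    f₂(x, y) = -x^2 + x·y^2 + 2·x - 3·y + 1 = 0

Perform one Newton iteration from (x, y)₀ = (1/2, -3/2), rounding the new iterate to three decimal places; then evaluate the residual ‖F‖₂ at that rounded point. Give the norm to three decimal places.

1.753

At (1/2, -3/2): F = (3.10853, 7.375).
Jacobian J = [[4·x·y, 2·x^2 + 2·sin(y) - 2], [-2·x + y^2 + 2, 2·x·y - 3]].
At the point, J = [[-3.000, -3.49499], [3.250, -4.500]] (det J = 24.85872).
Solving J·Δ = −F gives Δ = (-0.474, 1.296).
Then the next iterate is (x, y)₁ = (0.026, -0.204).
Re-evaluating at (0.026, -0.204): F = (-0.55080, 1.66441), so ‖F‖₂ = 1.753.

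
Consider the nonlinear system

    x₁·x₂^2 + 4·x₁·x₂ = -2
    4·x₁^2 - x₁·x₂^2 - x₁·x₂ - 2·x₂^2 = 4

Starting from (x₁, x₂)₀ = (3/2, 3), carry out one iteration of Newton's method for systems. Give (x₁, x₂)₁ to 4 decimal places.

At (3/2, 3): F = (33.5000, -31.0000).
Jacobian J = [[x₂^2 + 4·x₂, 2·x₁·x₂ + 4·x₁], [8·x₁ - x₂^2 - x₂, -2·x₁·x₂ - x₁ - 4·x₂]].
At the point, J = [[21.0000, 15.0000], [0.0000, -22.5000]] (det J = -472.5000).
Solving J·Δ = −F gives Δ = (-0.6111, -1.3778).
Then the next iterate is (x₁, x₂)₁ = (0.8889, 1.6222).

(0.8889, 1.6222)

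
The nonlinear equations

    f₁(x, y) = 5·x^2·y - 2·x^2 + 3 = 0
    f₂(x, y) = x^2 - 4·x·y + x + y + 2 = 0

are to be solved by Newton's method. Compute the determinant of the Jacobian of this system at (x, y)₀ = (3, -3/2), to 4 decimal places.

J = [[10·x·y - 4·x, 5·x^2], [2·x - 4·y + 1, -4·x + 1]].
At the point, J = [[-57.0000, 45.0000], [13.0000, -11.0000]].
det J = 42.0000.

42.0000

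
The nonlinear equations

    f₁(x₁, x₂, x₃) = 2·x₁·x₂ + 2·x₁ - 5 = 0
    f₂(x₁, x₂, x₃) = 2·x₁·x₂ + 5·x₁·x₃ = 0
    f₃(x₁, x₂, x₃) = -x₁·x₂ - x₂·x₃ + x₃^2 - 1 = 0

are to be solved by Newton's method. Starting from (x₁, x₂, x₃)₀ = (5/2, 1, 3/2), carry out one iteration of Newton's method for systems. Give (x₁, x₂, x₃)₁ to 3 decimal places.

At (5/2, 1, 3/2): F = (5.000, 23.750, -2.750).
Jacobian J = [[2·x₂ + 2, 2·x₁, 0], [2·x₂ + 5·x₃, 2·x₁, 5·x₁], [-x₂, -x₁ - x₃, -x₂ + 2·x₃]].
At the point, J = [[4.000, 5.000, 0.000], [9.500, 5.000, 12.500], [-1.000, -4.000, 2.000]] (det J = 82.500).
Solving J·Δ = −F gives Δ = (1.326, -2.061, -2.083).
Then the next iterate is (x₁, x₂, x₃)₁ = (3.826, -1.061, -0.583).

(3.826, -1.061, -0.583)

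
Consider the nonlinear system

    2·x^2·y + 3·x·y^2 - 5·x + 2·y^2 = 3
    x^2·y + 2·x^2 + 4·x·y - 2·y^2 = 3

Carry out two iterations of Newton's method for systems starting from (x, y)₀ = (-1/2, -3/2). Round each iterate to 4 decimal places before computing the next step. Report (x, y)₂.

(-0.7826, -3.2328)

At (-1/2, -3/2): F = (-0.1250, -4.3750).
Jacobian J = [[4·x·y + 3·y^2 - 5, 2·x^2 + 6·x·y + 4·y], [2·x·y + 4·x + 4·y, x^2 + 4·x - 4·y]].
At the point, J = [[4.7500, -1.0000], [-6.5000, 4.2500]] (det J = 13.6875).
Solving J·Δ = −F gives Δ = (0.3584, 1.5776).
Then the next iterate is (x, y)₁ = (-0.1416, 0.0776).
Round to (-0.1416, 0.0776) and repeat: F = (-2.279403, -3.014339), J = [[-5.025887, 0.284572], [-0.277976, -0.856749]].
Δ = (-0.6410, -3.3104), so (x, y)₂ = (-0.7826, -3.2328).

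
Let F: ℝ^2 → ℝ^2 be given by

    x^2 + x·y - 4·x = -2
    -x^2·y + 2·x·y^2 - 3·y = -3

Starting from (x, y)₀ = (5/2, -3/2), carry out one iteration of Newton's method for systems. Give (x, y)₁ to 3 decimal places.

(6.028, 1.406)

At (5/2, -3/2): F = (-5.500, 28.125).
Jacobian J = [[2·x + y - 4, x], [-2·x·y + 2·y^2, -x^2 + 4·x·y - 3]].
At the point, J = [[-0.500, 2.500], [12.000, -24.250]] (det J = -17.875).
Solving J·Δ = −F gives Δ = (3.528, 2.906).
Then the next iterate is (x, y)₁ = (6.028, 1.406).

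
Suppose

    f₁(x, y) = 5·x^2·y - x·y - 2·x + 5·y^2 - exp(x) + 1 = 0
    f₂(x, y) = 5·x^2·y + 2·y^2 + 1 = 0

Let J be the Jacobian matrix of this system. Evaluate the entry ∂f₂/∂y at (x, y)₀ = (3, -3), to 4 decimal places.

∂f₂/∂y = 5·x^2 + 4·y.
At (3, -3) this is 33.0000.

33.0000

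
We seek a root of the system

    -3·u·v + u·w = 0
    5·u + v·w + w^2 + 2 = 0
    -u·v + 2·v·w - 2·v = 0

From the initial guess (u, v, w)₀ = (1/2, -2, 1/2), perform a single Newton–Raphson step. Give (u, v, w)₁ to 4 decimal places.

(-0.1100, -2.2917, 1.0544)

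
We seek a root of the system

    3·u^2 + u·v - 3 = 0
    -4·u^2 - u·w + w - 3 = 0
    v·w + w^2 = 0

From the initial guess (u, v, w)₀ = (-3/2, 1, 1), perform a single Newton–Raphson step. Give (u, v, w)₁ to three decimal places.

At (-3/2, 1, 1): F = (2.250, -9.500, 2.000).
Jacobian J = [[6·u + v, u, 0], [-8·u - w, 0, -u + 1], [0, w, v + 2·w]].
At the point, J = [[-8.000, -1.500, 0.000], [11.000, 0.000, 2.500], [0.000, 1.000, 3.000]] (det J = 69.500).
Solving J·Δ = −F gives Δ = (0.804, -2.788, 0.263).
Then the next iterate is (u, v, w)₁ = (-0.696, -1.788, 1.263).

(-0.696, -1.788, 1.263)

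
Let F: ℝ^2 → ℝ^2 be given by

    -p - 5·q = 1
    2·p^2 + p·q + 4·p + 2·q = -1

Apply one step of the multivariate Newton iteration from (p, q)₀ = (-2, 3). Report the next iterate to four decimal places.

At (-2, 3): F = (-14.0000, 1.0000).
Jacobian J = [[-1, -5], [4·p + q + 4, p + 2]].
At the point, J = [[-1.0000, -5.0000], [-1.0000, 0.0000]] (det J = -5.0000).
Solving J·Δ = −F gives Δ = (1.0000, -3.0000).
Then the next iterate is (p, q)₁ = (-1.0000, 0.0000).

(-1.0000, 0.0000)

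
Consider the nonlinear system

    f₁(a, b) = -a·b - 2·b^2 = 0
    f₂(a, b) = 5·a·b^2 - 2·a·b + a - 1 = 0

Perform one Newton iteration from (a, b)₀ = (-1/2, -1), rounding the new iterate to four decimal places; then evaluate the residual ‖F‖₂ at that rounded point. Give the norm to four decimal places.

1.9172

At (-1/2, -1): F = (-2.5000, -5.0000).
Jacobian J = [[-b, -a - 4·b], [5·b^2 - 2·b + 1, 10·a·b - 2·a]].
At the point, J = [[1.0000, 4.5000], [8.0000, 6.0000]] (det J = -30.0000).
Solving J·Δ = −F gives Δ = (0.2500, 0.5000).
Then the next iterate is (a, b)₁ = (-0.2500, -0.5000).
Re-evaluating at (-0.2500, -0.5000): F = (-0.6250, -1.8125), so ‖F‖₂ = 1.9172.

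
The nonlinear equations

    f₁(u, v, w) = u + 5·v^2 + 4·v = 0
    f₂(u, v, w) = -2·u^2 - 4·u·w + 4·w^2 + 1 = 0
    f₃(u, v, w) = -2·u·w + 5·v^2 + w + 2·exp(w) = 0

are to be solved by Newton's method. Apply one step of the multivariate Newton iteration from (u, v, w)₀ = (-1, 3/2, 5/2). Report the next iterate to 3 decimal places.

At (-1, 3/2, 5/2): F = (16.250, 34.000, 43.11499).
Jacobian J = [[1, 10·v + 4, 0], [-4·u - 4·w, 0, -4·u + 8·w], [-2·w, 10·v, -2·u + 2·exp(w) + 1]].
At the point, J = [[1.000, 19.000, 0.000], [-6.000, 0.000, 24.000], [-5.000, 15.000, 27.36499]] (det J = 479.60862).
Solving J·Δ = −F gives Δ = (8.064, -1.280, 0.599).
Then the next iterate is (u, v, w)₁ = (7.064, 0.220, 3.099).

(7.064, 0.220, 3.099)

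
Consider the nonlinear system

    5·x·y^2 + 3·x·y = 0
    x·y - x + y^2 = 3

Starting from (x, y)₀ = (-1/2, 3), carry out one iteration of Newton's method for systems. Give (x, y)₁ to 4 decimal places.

At (-1/2, 3): F = (-27.0000, 5.0000).
Jacobian J = [[5·y^2 + 3·y, 10·x·y + 3·x], [y - 1, x + 2·y]].
At the point, J = [[54.0000, -16.5000], [2.0000, 5.5000]] (det J = 330.0000).
Solving J·Δ = −F gives Δ = (0.2000, -0.9818).
Then the next iterate is (x, y)₁ = (-0.3000, 2.0182).

(-0.3000, 2.0182)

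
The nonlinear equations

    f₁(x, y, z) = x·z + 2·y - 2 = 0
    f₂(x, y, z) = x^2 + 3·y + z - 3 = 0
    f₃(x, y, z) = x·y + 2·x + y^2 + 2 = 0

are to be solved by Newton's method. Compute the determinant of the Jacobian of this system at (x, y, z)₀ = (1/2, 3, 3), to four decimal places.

J = [[z, 2, x], [2·x, 3, 1], [y + 2, x + 2·y, 0]].
At the point, J = [[3.0000, 2.0000, 0.5000], [1.0000, 3.0000, 1.0000], [5.0000, 6.5000, 0.0000]].
det J = -13.7500.

-13.7500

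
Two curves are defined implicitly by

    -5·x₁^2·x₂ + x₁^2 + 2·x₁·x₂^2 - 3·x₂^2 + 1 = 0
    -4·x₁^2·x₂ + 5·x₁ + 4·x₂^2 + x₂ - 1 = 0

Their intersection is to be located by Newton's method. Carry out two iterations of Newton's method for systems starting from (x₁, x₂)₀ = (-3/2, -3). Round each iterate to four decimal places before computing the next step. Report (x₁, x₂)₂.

At (-3/2, -3): F = (-17.0000, 51.5000).
Jacobian J = [[-10·x₁·x₂ + 2·x₁ + 2·x₂^2, -5·x₁^2 + 4·x₁·x₂ - 6·x₂], [-8·x₁·x₂ + 5, -4·x₁^2 + 8·x₂ + 1]].
At the point, J = [[-30.0000, 24.7500], [-31.0000, -32.0000]] (det J = 1727.2500).
Solving J·Δ = −F gives Δ = (0.4230, 1.1996).
Then the next iterate is (x₁, x₂)₁ = (-1.0770, -1.8004).
Round to (-1.0770, -1.8004) and repeat: F = (-4.104773, 13.133705), J = [[-15.061428, 12.758878], [-10.512246, -18.042916]].
Δ = (0.2304, 0.5937), so (x₁, x₂)₂ = (-0.8466, -1.2067).

(-0.8466, -1.2067)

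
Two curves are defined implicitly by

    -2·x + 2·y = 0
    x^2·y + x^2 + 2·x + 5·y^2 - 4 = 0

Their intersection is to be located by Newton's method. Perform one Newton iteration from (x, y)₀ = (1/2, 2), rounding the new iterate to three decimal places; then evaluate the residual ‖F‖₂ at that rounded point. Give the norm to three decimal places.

At (1/2, 2): F = (3.000, 17.750).
Jacobian J = [[-2, 2], [2·x·y + 2·x + 2, x^2 + 10·y]].
At the point, J = [[-2.000, 2.000], [5.000, 20.250]] (det J = -50.500).
Solving J·Δ = −F gives Δ = (0.500, -1.000).
Then the next iterate is (x, y)₁ = (1.000, 1.000).
Re-evaluating at (1.000, 1.000): F = (0.000, 5.000), so ‖F‖₂ = 5.000.

5.000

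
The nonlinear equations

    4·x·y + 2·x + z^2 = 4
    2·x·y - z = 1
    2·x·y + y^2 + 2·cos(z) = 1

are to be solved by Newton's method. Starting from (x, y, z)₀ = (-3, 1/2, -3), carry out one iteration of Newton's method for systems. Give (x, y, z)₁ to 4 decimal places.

(5.6840, 1.2653, 0.0920)

At (-3, 1/2, -3): F = (-7.0000, -1.0000, -5.729985).
Jacobian J = [[4·y + 2, 4·x, 2·z], [2·y, 2·x, -1], [2·y, 2·x + 2·y, -2·sin(z)]].
At the point, J = [[4.0000, -12.0000, -6.0000], [1.0000, -6.0000, -1.0000], [1.0000, -5.0000, 0.282240]] (det J = -17.386880).
Solving J·Δ = −F gives Δ = (8.6840, 0.7653, 3.0920).
Then the next iterate is (x, y, z)₁ = (5.6840, 1.2653, 0.0920).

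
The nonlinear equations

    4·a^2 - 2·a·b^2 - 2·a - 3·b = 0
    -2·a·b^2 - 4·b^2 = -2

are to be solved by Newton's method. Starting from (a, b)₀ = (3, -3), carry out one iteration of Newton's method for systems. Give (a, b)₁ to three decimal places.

At (3, -3): F = (-15.000, -88.000).
Jacobian J = [[8·a - 2·b^2 - 2, -4·a·b - 3], [-2·b^2, -4·a·b - 8·b]].
At the point, J = [[4.000, 33.000], [-18.000, 60.000]] (det J = 834.000).
Solving J·Δ = −F gives Δ = (-2.403, 0.746).
Then the next iterate is (a, b)₁ = (0.597, -2.254).

(0.597, -2.254)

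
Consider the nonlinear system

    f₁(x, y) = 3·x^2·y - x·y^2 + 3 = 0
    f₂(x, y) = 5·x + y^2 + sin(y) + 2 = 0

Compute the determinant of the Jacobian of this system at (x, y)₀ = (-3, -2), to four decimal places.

-216.3167

J = [[6·x·y - y^2, 3·x^2 - 2·x·y], [5, 2·y + cos(y)]].
At the point, J = [[32.0000, 15.0000], [5.0000, -4.416147]].
det J = -216.3167.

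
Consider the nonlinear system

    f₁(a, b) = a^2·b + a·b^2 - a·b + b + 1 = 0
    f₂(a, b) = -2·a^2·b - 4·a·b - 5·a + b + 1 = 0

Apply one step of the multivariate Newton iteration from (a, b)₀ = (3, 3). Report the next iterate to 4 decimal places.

At (3, 3): F = (49.0000, -101.0000).
Jacobian J = [[2·a·b + b^2 - b, a^2 + 2·a·b - a + 1], [-4·a·b - 4·b - 5, -2·a^2 - 4·a + 1]].
At the point, J = [[24.0000, 25.0000], [-53.0000, -29.0000]] (det J = 629.0000).
Solving J·Δ = −F gives Δ = (-1.7552, -0.2750).
Then the next iterate is (a, b)₁ = (1.2448, 2.7250).

(1.2448, 2.7250)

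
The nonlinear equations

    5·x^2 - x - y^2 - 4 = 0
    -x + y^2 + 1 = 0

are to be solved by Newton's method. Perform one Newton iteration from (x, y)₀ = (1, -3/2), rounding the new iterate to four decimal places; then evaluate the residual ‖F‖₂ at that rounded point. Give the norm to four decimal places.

0.7955

At (1, -3/2): F = (-2.2500, 2.2500).
Jacobian J = [[10·x - 1, -2·y], [-1, 2·y]].
At the point, J = [[9.0000, 3.0000], [-1.0000, -3.0000]] (det J = -24.0000).
Solving J·Δ = −F gives Δ = (0.0000, 0.7500).
Then the next iterate is (x, y)₁ = (1.0000, -0.7500).
Re-evaluating at (1.0000, -0.7500): F = (-0.5625, 0.5625), so ‖F‖₂ = 0.7955.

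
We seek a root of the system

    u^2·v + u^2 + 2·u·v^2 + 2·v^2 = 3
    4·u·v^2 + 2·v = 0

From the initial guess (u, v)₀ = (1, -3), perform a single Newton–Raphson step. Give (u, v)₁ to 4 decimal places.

At (1, -3): F = (31.0000, 30.0000).
Jacobian J = [[2·u·v + 2·u + 2·v^2, u^2 + 4·u·v + 4·v], [4·v^2, 8·u·v + 2]].
At the point, J = [[14.0000, -23.0000], [36.0000, -22.0000]] (det J = 520.0000).
Solving J·Δ = −F gives Δ = (-0.0154, 1.3385).
Then the next iterate is (u, v)₁ = (0.9846, -1.6615).

(0.9846, -1.6615)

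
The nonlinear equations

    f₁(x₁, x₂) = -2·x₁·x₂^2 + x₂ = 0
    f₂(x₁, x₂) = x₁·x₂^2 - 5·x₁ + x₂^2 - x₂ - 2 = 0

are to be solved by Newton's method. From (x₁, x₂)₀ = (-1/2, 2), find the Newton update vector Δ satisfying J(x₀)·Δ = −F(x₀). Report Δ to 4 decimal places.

(1.1667, 0.6667)

At (-1/2, 2): F = (6.0000, 0.5000).
Jacobian J = [[-2·x₂^2, -4·x₁·x₂ + 1], [x₂^2 - 5, 2·x₁·x₂ + 2·x₂ - 1]].
At the point, J = [[-8.0000, 5.0000], [-1.0000, 1.0000]] (det J = -3.0000).
Solving J·Δ = −F gives Δ = (1.1667, 0.6667).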